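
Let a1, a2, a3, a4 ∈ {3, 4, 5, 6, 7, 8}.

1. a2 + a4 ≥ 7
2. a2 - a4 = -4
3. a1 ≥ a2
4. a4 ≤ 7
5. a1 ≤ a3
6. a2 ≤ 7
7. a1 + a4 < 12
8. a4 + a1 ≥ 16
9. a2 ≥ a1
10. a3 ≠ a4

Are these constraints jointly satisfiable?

Unsatisfiable

From constraint 4: a4 ≤ 7. From constraints 6 and 9: a1 ≤ a2 ≤ 7. Hence a4 + a1 ≤ 14. But constraint 8 requires a4 + a1 ≥ 16, and 16 > 14. Contradiction.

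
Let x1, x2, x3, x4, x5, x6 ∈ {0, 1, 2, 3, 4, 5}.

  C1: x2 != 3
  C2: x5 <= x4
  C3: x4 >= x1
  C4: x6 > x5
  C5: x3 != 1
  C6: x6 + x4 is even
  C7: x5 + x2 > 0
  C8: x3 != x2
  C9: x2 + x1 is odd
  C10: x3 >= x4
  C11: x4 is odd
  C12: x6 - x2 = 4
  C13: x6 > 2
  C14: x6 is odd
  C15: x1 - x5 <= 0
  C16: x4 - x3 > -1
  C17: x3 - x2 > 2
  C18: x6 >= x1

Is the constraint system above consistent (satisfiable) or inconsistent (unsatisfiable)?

Try x1 = 0, x2 = 1, x3 = 5, x4 = 5, x5 = 0, x6 = 5.
Check constraint 7: x5 + x2 = 1; constraint 12: x6 - x2 = 4; constraint 15: x1 - x5 = 0. The remaining constraints are straightforward to verify.

Satisfiable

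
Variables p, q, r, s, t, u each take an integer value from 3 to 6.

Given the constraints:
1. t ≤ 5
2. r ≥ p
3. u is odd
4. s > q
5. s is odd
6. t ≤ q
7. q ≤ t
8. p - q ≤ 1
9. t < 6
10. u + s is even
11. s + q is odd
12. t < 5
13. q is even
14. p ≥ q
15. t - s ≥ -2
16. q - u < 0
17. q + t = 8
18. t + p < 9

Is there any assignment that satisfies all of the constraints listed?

The assignment p = 4, q = 4, r = 5, s = 5, t = 4, u = 5 works:
  constraint 8 holds since p - q = 0.
  constraint 15 holds since t - s = -1.
  constraint 16 holds since q - u = -1.
The rest check out directly.

Satisfiable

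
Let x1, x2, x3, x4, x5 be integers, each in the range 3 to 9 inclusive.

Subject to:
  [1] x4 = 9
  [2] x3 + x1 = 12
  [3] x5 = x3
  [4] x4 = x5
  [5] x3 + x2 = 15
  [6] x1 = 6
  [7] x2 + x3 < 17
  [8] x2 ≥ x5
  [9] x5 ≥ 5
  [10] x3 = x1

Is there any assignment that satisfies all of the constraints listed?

Constraint 1 fixes x4 = 9 and constraint 6 fixes x1 = 6. Constraints 3, 4, and 10 give x4 = x5 = x3 = x1, so x4 = x1. But 9 ≠ 6 — contradiction.

Unsatisfiable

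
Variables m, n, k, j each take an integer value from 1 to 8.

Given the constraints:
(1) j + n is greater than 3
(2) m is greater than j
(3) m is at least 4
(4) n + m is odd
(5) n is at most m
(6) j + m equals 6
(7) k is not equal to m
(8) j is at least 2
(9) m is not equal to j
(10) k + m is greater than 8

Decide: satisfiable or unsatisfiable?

The assignment m = 4, n = 3, k = 6, j = 2 works:
  constraint 1 holds since j + n = 5.
  constraint 6 holds since j + m = 6.
  constraint 10 holds since k + m = 10.
The rest check out directly.

Satisfiable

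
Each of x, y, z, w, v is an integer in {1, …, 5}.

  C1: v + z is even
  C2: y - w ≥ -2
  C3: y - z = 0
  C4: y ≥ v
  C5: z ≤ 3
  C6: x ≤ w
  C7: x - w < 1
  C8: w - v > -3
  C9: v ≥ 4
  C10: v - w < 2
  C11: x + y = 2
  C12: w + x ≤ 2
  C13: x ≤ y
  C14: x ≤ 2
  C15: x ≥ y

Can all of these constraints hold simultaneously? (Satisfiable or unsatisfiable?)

Unsatisfiable

From constraints 4 and 9: y ≥ v and v ≥ 4, so y ≥ 4. From constraints 14 and 15: y ≤ x and x ≤ 2, so y ≤ 2. But 2 < 4, so no value of y works.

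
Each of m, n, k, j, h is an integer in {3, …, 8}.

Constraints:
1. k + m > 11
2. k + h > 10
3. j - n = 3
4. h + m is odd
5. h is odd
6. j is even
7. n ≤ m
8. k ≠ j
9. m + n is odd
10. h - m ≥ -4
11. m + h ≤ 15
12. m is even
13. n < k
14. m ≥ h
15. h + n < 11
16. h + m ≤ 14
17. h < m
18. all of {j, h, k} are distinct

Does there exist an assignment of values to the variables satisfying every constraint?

One satisfying assignment is m = 8, n = 5, k = 6, j = 8, h = 5.
For the less obvious constraints — constraint 1: k + m = 14; constraint 2: k + h = 11; constraint 3: j - n = 3 — and the others hold by inspection.

Satisfiable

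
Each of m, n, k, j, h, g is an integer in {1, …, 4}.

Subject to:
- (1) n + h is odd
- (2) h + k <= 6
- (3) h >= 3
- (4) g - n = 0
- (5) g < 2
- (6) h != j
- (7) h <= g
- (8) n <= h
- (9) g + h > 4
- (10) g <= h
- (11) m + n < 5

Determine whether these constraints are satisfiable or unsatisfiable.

Unsatisfiable

From constraints 3 and 7: g ≥ h and h ≥ 3, so g ≥ 3. From constraint 5: g ≤ 1. But 1 < 3, so no value of g works.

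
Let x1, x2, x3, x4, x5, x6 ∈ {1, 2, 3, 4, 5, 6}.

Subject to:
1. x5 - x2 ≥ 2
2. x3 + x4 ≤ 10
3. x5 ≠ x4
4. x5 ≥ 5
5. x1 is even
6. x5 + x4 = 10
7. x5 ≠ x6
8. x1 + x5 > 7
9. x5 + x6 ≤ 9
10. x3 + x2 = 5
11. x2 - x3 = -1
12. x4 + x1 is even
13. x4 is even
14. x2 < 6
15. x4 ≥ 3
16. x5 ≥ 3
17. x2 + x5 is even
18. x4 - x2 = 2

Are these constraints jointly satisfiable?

The assignment x1 = 4, x2 = 2, x3 = 3, x4 = 4, x5 = 6, x6 = 1 works:
  constraint 1 holds since x5 - x2 = 4.
  constraint 2 holds since x3 + x4 = 7.
  constraint 6 holds since x5 + x4 = 10.
The rest check out directly.

Satisfiable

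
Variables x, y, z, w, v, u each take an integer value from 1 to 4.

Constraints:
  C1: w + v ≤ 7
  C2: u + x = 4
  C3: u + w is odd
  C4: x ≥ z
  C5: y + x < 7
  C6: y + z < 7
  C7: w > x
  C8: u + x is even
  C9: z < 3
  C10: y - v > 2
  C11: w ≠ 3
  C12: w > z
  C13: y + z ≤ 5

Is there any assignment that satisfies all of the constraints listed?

Setting (x, y, z, w, v, u) = (1, 4, 1, 4, 1, 3) satisfies everything: constraint 1: w + v = 5; constraint 2: u + x = 4, and the others follow.

Satisfiable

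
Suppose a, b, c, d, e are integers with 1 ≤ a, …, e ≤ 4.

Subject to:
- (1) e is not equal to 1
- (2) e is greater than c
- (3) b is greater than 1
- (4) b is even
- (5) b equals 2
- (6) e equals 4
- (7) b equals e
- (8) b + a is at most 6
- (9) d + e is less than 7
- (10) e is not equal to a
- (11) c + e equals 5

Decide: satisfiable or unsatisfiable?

Unsatisfiable

Constraint 5 fixes b = 2 and constraint 6 fixes e = 4, but constraint 7 requires b = e. Since 2 ≠ 4, contradiction.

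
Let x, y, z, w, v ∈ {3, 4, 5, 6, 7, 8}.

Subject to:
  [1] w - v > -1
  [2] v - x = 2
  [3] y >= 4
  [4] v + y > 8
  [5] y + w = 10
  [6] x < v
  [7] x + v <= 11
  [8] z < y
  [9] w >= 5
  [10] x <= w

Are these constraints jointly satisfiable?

Satisfiable

The assignment x = 3, y = 5, z = 3, w = 5, v = 5 works:
  constraint 1 holds since w - v = 0.
  constraint 2 holds since v - x = 2.
The rest check out directly.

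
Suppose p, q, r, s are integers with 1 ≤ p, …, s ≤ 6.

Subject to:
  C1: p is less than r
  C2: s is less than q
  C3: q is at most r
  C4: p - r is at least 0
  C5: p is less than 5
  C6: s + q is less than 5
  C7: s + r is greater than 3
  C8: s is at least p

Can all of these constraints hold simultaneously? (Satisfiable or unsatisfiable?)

Unsatisfiable

Constraints 2, 3, 4, and 8 give r ≤ p, p ≤ s, s < q, q ≤ r. Chaining: r ≤ p ≤ s < q ≤ r, which forces r < r — impossible.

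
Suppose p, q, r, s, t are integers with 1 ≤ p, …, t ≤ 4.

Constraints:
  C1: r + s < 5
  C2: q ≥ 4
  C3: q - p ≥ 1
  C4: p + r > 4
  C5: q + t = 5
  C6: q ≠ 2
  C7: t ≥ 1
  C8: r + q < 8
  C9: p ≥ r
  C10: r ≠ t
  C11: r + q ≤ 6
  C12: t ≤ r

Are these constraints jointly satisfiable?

Satisfiable

The assignment p = 3, q = 4, r = 2, s = 2, t = 1 works:
  constraint 1 holds since r + s = 4.
  constraint 3 holds since q - p = 1.
  constraint 4 holds since p + r = 5.
The rest check out directly.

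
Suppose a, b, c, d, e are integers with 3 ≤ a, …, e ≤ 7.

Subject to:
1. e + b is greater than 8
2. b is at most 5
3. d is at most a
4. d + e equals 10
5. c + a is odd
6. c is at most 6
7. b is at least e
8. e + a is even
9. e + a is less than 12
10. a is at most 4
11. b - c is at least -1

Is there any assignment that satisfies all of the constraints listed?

Unsatisfiable

From constraints 3 and 10: d ≤ a ≤ 4. From constraints 2 and 7: e ≤ b ≤ 5. Hence d + e ≤ 9. But constraint 4 requires d + e = 10, and 10 > 9. Contradiction.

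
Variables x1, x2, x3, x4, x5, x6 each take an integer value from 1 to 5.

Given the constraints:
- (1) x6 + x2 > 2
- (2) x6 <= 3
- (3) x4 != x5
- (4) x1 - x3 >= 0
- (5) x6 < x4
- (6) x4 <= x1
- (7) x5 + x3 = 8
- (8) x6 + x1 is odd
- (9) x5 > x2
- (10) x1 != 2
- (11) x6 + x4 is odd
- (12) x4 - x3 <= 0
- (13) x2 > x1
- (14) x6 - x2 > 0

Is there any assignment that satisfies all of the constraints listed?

Unsatisfiable

Constraints 4, 5, 12, 13, and 14 give x2 < x6, x6 < x4, x4 ≤ x3, x3 ≤ x1, x1 < x2. Chaining: x2 < x6 < x4 ≤ x3 ≤ x1 < x2, which forces x2 < x2 — impossible.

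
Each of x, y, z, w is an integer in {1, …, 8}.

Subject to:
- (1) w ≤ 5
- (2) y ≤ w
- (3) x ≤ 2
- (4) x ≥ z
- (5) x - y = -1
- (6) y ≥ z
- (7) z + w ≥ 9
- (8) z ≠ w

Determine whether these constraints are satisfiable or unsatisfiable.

From constraints 3 and 4: z ≤ x ≤ 2. From constraint 1: w ≤ 5. Hence z + w ≤ 7. But constraint 7 requires z + w ≥ 9, and 9 > 7. Contradiction.

Unsatisfiable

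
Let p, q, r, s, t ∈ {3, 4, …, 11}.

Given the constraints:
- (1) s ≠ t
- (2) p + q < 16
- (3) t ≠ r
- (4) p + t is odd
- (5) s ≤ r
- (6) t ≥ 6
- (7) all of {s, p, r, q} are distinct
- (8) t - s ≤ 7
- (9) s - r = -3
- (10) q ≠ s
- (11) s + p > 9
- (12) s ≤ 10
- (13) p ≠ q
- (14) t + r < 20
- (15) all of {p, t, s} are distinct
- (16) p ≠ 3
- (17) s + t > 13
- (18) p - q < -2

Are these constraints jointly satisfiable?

Satisfiable

The assignment p = 6, q = 9, r = 8, s = 5, t = 9 works:
  constraint 2 holds since p + q = 15.
  constraint 8 holds since t - s = 4.
  constraint 9 holds since s - r = -3.
The rest check out directly.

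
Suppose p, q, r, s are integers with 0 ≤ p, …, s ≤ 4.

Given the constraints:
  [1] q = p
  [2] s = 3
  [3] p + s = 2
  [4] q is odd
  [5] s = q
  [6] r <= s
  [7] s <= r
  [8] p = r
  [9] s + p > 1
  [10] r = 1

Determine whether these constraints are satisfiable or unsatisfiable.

Unsatisfiable

Constraint 2 fixes s = 3 and constraint 10 fixes r = 1. Constraints 1, 5, and 8 give s = q = p = r, so s = r. But 3 ≠ 1 — contradiction.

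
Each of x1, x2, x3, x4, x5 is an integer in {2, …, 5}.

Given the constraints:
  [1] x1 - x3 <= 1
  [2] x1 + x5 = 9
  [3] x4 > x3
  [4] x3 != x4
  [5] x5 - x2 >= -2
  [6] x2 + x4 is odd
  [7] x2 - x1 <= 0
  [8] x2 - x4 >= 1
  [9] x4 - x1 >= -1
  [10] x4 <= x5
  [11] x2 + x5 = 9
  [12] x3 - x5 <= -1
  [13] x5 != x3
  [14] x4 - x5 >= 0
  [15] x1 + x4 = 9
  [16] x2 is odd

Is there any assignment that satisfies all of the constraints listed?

Unsatisfiable

Constraints 1, 7, 8, 12, and 14 give x2 − x4 ≥ 1, x4 − x5 ≥ 0, x5 − x3 ≥ 1, x3 − x1 ≥ -1, x1 − x2 ≥ 0.
Adding all 5 inequalities: the left sides telescope to 0, and the right sides sum to 1 + 0 + 1 + (-1) + 0 = 1. So 0 ≥ 1, which is false.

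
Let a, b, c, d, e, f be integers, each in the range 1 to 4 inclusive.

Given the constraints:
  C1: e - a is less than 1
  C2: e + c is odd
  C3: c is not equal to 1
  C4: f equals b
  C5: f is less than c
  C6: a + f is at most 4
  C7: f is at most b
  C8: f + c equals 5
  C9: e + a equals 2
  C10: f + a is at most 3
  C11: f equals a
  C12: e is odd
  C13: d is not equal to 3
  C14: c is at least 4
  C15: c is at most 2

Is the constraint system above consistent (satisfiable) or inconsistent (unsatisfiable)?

From constraint 14: c ≥ 4. From constraint 15: c ≤ 2. But 2 < 4, so no value of c works.

Unsatisfiable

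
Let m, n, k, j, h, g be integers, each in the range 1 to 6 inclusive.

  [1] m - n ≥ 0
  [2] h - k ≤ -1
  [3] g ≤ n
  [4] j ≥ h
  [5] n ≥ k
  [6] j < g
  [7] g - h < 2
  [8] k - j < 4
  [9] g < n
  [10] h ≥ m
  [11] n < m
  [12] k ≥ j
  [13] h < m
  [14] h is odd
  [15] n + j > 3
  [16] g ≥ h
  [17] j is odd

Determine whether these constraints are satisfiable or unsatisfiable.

Unsatisfiable

Constraints 4, 6, 9, 10, and 11 give j < g, g < n, n < m, m ≤ h, h ≤ j. Chaining: j < g < n < m ≤ h ≤ j, which forces j < j — impossible.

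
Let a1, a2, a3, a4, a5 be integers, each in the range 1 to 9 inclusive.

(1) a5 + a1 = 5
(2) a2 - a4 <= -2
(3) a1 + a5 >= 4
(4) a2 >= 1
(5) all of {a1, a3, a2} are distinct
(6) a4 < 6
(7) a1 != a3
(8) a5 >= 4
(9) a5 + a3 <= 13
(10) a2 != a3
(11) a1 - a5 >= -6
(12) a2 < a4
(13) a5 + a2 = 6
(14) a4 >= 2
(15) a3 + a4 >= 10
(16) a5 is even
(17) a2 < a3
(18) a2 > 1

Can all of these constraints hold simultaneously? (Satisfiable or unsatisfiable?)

Satisfiable

The assignment a1 = 1, a2 = 2, a3 = 8, a4 = 4, a5 = 4 works:
  constraint 1 holds since a5 + a1 = 5.
  constraint 2 holds since a2 - a4 = -2.
  constraint 3 holds since a1 + a5 = 5.
The rest check out directly.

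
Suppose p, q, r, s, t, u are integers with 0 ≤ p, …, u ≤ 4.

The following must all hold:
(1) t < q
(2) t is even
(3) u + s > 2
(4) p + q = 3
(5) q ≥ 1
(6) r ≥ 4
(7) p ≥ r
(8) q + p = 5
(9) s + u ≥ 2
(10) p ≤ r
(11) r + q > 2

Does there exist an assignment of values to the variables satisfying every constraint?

Unsatisfiable

From constraints 6 and 7: p ≥ r ≥ 4. From constraint 5: q ≥ 1. Hence p + q ≥ 5. But constraint 4 requires p + q = 3, and 3 < 5. Contradiction.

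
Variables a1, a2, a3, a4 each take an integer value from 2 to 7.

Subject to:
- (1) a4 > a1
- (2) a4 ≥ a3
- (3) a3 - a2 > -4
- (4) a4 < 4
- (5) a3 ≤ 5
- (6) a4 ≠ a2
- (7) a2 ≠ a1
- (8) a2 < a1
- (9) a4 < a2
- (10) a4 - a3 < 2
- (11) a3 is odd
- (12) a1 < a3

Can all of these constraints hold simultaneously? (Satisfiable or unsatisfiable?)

Unsatisfiable

Constraints 2, 8, 9, and 12 give a1 < a3, a3 ≤ a4, a4 < a2, a2 < a1. Chaining: a1 < a3 ≤ a4 < a2 < a1, which forces a1 < a1 — impossible.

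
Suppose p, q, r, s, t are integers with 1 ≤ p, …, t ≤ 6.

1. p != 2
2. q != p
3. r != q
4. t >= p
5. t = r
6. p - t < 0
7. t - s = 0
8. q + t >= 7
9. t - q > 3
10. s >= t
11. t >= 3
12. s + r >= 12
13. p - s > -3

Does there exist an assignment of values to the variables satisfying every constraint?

Take p = 4, q = 1, r = 6, s = 6, t = 6. Then constraint 6: p - t = -2; constraint 7: t - s = 0, and every other listed constraint is also met.

Satisfiable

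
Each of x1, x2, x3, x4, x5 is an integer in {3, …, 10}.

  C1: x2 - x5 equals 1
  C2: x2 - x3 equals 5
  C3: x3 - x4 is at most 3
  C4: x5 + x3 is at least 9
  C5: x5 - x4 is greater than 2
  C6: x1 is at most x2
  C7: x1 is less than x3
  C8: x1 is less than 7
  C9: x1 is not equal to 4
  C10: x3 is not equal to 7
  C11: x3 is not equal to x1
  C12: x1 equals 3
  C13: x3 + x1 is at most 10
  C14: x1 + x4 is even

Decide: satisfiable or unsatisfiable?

Satisfiable

One satisfying assignment is x1 = 3, x2 = 9, x3 = 4, x4 = 3, x5 = 8.
For the less obvious constraints — constraint 1: x2 - x5 = 1; constraint 2: x2 - x3 = 5 — and the others hold by inspection.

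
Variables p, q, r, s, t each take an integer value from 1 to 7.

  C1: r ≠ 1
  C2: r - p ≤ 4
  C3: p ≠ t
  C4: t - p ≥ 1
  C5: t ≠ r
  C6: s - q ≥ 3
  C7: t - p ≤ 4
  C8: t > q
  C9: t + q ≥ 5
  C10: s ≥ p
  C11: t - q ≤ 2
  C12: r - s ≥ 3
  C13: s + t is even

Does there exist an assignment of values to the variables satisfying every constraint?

Constraints 2, 4, 6, 11, and 12 give r − s ≥ 3, s − q ≥ 3, q − t ≥ -2, t − p ≥ 1, p − r ≥ -4.
Adding all 5 inequalities: the left sides telescope to 0, and the right sides sum to 3 + 3 + (-2) + 1 + (-4) = 1. So 0 ≥ 1, which is false.

Unsatisfiable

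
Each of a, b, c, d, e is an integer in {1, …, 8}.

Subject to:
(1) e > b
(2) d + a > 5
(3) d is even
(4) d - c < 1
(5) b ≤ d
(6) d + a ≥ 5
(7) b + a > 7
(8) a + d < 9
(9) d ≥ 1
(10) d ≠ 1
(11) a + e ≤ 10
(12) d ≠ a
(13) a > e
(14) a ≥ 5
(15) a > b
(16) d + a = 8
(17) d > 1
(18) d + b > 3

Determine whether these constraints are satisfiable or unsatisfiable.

Take a = 6, b = 2, c = 3, d = 2, e = 3. Then constraint 2: d + a = 8; constraint 4: d - c = -1; constraint 6: d + a = 8, and every other listed constraint is also met.

Satisfiable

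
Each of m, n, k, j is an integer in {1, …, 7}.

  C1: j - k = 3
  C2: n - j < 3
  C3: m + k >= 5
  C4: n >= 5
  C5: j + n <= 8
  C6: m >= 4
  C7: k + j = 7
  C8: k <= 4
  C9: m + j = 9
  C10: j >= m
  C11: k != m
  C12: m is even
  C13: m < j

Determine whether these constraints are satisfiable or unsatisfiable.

Unsatisfiable

From constraints 6 and 10: j ≥ m ≥ 4. From constraint 4: n ≥ 5. Hence j + n ≥ 9. But constraint 5 requires j + n ≤ 8, and 8 < 9. Contradiction.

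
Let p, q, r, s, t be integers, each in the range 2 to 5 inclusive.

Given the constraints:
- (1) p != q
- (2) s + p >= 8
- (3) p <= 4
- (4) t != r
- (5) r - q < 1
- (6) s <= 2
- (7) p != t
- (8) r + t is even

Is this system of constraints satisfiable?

Unsatisfiable

From constraint 6: s ≤ 2. From constraint 3: p ≤ 4. Hence s + p ≤ 6. But constraint 2 requires s + p ≥ 8, and 8 > 6. Contradiction.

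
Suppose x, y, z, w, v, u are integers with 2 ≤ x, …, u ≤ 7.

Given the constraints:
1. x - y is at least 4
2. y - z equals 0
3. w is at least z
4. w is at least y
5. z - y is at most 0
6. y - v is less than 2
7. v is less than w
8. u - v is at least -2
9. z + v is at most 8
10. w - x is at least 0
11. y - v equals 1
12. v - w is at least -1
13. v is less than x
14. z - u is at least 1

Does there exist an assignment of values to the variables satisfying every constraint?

Unsatisfiable

Constraints 1, 5, 8, 10, 12, and 14 give w − x ≥ 0, x − y ≥ 4, y − z ≥ 0, z − u ≥ 1, u − v ≥ -2, v − w ≥ -1.
Adding all 6 inequalities: the left sides telescope to 0, and the right sides sum to 0 + 4 + 0 + 1 + (-2) + (-1) = 2. So 0 ≥ 2, which is false.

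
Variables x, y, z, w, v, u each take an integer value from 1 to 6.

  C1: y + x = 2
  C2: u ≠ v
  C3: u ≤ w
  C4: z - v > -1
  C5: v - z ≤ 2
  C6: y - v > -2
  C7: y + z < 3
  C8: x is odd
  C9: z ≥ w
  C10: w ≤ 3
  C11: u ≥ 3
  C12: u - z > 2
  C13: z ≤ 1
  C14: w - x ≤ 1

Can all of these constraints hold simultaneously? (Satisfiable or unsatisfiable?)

From constraints 3 and 11: w ≥ u and u ≥ 3, so w ≥ 3. From constraints 9 and 13: w ≤ z and z ≤ 1, so w ≤ 1. But 1 < 3, so no value of w works.

Unsatisfiable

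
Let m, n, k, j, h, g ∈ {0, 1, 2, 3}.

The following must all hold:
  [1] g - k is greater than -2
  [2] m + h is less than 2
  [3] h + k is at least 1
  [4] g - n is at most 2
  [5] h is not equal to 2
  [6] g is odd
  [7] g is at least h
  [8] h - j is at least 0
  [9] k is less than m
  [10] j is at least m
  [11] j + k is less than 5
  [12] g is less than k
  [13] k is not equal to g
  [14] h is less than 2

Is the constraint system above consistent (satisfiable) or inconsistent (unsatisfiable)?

Unsatisfiable

Constraints 7, 8, 9, 10, and 12 give j ≤ h, h ≤ g, g < k, k < m, m ≤ j. Chaining: j ≤ h ≤ g < k < m ≤ j, which forces j < j — impossible.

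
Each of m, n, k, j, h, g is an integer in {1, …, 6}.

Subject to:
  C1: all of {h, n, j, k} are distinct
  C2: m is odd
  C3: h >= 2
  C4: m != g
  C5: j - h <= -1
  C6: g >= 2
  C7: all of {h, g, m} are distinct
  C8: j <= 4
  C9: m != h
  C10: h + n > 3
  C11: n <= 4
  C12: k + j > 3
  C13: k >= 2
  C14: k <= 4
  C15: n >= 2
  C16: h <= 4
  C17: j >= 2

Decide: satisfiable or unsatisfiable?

Constraints 3, 8, 11, 13, 14, 15, 16, and 17 confine each of h, n, j, k to the 3 values {2, …, 4}.
Constraint 1 requires all 4 of them to be distinct, but only 3 values are available — impossible by the pigeonhole principle.

Unsatisfiable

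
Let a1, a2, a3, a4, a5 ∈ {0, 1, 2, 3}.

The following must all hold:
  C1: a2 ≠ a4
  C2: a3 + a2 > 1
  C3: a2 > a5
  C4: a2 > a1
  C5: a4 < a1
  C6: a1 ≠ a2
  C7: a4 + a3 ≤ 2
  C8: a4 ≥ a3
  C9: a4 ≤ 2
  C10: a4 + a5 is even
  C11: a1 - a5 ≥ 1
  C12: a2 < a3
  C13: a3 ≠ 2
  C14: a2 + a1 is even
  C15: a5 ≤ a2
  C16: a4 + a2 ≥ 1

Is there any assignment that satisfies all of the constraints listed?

Unsatisfiable

Constraints 4, 5, 8, and 12 give a1 < a2, a2 < a3, a3 ≤ a4, a4 < a1. Chaining: a1 < a2 < a3 ≤ a4 < a1, which forces a1 < a1 — impossible.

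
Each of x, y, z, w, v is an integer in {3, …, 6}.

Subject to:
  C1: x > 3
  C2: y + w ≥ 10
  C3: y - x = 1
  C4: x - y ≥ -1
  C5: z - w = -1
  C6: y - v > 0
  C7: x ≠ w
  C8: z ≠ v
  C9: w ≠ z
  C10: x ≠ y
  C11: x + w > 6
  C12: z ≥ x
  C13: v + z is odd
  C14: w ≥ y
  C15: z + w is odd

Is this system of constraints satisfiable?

Satisfiable

The assignment x = 4, y = 5, z = 4, w = 5, v = 3 works:
  constraint 2 holds since y + w = 10.
  constraint 3 holds since y - x = 1.
The rest check out directly.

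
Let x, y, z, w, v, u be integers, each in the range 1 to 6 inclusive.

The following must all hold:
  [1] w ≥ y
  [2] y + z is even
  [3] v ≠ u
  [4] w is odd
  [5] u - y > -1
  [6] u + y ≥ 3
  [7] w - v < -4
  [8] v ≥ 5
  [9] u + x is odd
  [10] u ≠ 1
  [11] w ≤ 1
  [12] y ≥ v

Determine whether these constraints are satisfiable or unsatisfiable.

Unsatisfiable

From constraints 8 and 12: y ≥ v and v ≥ 5, so y ≥ 5. From constraints 1 and 11: y ≤ w and w ≤ 1, so y ≤ 1. But 1 < 5, so no value of y works.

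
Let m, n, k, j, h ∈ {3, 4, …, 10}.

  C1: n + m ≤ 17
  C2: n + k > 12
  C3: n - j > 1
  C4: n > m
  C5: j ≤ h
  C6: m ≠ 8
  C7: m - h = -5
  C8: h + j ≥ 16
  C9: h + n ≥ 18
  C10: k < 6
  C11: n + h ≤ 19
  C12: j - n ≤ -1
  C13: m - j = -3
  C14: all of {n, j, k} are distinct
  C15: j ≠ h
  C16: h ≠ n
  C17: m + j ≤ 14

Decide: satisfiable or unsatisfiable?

Setting (m, n, k, j, h) = (4, 10, 4, 7, 9) satisfies everything: constraint 1: n + m = 14; constraint 2: n + k = 14, and the others follow.

Satisfiable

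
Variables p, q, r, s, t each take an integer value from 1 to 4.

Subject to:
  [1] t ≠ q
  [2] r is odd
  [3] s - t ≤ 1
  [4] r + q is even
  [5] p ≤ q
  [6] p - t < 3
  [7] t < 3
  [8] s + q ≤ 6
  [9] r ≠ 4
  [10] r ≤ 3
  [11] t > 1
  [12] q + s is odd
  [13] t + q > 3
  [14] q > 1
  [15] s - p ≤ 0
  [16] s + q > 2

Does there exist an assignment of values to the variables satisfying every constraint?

One satisfying assignment is p = 3, q = 3, r = 3, s = 2, t = 2.
For the less obvious constraints — constraint 3: s - t = 0; constraint 6: p - t = 1; constraint 8: s + q = 5 — and the others hold by inspection.

Satisfiable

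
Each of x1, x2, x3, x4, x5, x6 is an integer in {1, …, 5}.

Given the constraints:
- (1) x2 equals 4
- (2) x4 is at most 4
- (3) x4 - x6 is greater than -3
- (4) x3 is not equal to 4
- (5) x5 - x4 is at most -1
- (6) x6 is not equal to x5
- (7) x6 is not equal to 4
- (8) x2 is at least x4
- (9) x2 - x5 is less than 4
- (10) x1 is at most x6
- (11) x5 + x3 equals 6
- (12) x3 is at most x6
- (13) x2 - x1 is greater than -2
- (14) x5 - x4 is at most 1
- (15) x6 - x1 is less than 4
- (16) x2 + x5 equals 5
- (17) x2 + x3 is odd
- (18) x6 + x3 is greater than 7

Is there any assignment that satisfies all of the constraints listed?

Satisfiable

One satisfying assignment is x1 = 4, x2 = 4, x3 = 5, x4 = 3, x5 = 1, x6 = 5.
For the less obvious constraints — constraint 3: x4 - x6 = -2; constraint 5: x5 - x4 = -2; constraint 9: x2 - x5 = 3 — and the others hold by inspection.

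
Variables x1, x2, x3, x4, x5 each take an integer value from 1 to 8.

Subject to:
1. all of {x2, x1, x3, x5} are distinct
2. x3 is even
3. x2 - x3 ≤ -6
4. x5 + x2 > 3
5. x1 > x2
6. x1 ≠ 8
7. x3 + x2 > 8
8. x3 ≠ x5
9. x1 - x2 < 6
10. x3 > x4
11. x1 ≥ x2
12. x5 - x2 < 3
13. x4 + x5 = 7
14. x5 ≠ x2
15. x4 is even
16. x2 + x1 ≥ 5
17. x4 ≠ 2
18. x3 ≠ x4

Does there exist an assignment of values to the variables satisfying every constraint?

Take x1 = 4, x2 = 1, x3 = 8, x4 = 4, x5 = 3. Then constraint 3: x2 - x3 = -7; constraint 4: x5 + x2 = 4, and every other listed constraint is also met.

Satisfiable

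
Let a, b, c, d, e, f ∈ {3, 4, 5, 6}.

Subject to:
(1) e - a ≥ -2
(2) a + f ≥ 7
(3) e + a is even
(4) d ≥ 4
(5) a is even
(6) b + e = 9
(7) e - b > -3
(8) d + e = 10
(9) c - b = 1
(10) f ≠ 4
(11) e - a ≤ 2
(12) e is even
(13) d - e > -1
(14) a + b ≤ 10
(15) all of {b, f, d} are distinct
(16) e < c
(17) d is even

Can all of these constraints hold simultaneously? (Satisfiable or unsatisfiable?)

The assignment a = 4, b = 5, c = 6, d = 6, e = 4, f = 3 works:
  constraint 1 holds since e - a = 0.
  constraint 2 holds since a + f = 7.
The rest check out directly.

Satisfiable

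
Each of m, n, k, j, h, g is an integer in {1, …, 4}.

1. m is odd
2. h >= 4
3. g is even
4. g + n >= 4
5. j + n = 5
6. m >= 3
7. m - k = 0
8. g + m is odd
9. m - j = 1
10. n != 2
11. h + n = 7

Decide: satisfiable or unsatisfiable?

Satisfiable

Take m = 3, n = 3, k = 3, j = 2, h = 4, g = 2. Then constraint 4: g + n = 5; constraint 5: j + n = 5; constraint 7: m - k = 0, and every other listed constraint is also met.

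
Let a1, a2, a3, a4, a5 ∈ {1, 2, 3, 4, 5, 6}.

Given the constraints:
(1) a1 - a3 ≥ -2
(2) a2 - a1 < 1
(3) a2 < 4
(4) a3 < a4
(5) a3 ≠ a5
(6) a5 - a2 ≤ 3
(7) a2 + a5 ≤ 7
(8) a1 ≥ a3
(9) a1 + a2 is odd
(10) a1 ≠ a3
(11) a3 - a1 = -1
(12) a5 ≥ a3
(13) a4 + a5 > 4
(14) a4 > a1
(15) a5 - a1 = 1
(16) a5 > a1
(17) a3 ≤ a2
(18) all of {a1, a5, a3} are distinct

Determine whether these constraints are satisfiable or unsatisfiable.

Satisfiable

One satisfying assignment is a1 = 2, a2 = 1, a3 = 1, a4 = 4, a5 = 3.
For the less obvious constraints — constraint 1: a1 - a3 = 1; constraint 2: a2 - a1 = -1; constraint 6: a5 - a2 = 2 — and the others hold by inspection.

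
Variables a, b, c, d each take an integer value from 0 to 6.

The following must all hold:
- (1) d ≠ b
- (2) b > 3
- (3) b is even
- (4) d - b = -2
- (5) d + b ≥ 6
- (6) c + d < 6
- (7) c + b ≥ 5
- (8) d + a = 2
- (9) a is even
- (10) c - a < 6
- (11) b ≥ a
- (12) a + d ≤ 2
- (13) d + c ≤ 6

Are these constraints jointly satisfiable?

One satisfying assignment is a = 0, b = 4, c = 3, d = 2.
For the less obvious constraints — constraint 4: d - b = -2; constraint 5: d + b = 6 — and the others hold by inspection.

Satisfiable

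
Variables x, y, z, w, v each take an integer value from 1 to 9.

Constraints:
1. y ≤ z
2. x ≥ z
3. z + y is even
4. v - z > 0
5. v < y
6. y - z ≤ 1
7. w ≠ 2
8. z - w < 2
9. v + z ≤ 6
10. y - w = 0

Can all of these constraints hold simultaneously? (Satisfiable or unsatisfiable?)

Constraints 1, 4, and 5 give v < y, y ≤ z, z < v. Chaining: v < y ≤ z < v, which forces v < v — impossible.

Unsatisfiable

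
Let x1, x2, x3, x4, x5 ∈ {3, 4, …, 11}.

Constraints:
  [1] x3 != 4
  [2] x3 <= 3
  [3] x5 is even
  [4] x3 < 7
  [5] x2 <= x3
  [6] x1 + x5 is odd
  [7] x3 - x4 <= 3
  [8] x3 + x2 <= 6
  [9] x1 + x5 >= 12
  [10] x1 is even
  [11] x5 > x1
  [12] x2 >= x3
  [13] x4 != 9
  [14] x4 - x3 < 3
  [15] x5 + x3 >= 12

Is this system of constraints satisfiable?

Constraint 10 makes x1 even and constraint 3 makes x5 even, so x1 + x5 must be even. Constraint 6 says x1 + x5 is odd — contradiction.

Unsatisfiable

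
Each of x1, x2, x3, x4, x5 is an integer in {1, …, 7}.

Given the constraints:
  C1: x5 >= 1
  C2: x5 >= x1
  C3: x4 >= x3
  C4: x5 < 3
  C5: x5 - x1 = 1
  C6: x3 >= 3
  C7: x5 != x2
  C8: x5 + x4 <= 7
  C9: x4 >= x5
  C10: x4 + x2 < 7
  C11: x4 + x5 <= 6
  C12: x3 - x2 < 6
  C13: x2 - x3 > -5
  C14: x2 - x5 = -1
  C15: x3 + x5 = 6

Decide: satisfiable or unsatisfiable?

Satisfiable

Take x1 = 1, x2 = 1, x3 = 4, x4 = 4, x5 = 2. Then constraint 5: x5 - x1 = 1; constraint 8: x5 + x4 = 6, and every other listed constraint is also met.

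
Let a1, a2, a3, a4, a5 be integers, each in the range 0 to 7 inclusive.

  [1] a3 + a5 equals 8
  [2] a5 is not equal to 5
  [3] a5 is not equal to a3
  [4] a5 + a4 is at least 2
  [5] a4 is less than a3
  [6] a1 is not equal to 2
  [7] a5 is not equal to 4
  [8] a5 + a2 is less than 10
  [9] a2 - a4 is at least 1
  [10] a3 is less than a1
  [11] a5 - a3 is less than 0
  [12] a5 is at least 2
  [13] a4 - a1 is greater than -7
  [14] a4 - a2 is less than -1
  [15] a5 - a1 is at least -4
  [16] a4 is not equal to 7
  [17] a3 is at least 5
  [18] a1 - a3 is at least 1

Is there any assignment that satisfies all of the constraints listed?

Satisfiable

Setting (a1, a2, a3, a4, a5) = (7, 5, 5, 1, 3) satisfies everything: constraint 1: a3 + a5 = 8; constraint 4: a5 + a4 = 4, and the others follow.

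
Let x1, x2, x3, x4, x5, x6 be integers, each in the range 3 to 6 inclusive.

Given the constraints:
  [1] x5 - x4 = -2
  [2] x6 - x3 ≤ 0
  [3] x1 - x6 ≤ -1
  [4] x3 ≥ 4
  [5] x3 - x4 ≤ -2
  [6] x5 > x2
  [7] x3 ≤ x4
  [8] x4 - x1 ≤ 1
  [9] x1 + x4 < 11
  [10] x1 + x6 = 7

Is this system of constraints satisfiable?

Unsatisfiable

Constraints 2, 3, 5, and 8 give x4 − x3 ≥ 2, x3 − x6 ≥ 0, x6 − x1 ≥ 1, x1 − x4 ≥ -1.
Adding all 4 inequalities: the left sides telescope to 0, and the right sides sum to 2 + 0 + 1 + (-1) = 2. So 0 ≥ 2, which is false.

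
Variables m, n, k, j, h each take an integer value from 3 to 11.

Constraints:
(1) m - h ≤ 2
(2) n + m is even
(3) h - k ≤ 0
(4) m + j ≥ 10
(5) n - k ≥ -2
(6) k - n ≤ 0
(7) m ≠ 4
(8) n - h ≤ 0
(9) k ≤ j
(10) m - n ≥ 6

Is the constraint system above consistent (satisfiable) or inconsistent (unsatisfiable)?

Constraints 1, 3, 5, and 10 give h − m ≥ -2, m − n ≥ 6, n − k ≥ -2, k − h ≥ 0.
Adding all 4 inequalities: the left sides telescope to 0, and the right sides sum to (-2) + 6 + (-2) + 0 = 2. So 0 ≥ 2, which is false.

Unsatisfiable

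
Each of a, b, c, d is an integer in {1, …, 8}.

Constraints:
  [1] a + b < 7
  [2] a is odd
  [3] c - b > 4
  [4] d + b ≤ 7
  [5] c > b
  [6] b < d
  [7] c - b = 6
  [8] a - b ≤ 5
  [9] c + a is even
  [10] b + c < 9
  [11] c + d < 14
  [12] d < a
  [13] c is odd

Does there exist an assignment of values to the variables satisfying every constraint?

Setting (a, b, c, d) = (5, 1, 7, 4) satisfies everything: constraint 1: a + b = 6; constraint 3: c - b = 6; constraint 4: d + b = 5, and the others follow.

Satisfiable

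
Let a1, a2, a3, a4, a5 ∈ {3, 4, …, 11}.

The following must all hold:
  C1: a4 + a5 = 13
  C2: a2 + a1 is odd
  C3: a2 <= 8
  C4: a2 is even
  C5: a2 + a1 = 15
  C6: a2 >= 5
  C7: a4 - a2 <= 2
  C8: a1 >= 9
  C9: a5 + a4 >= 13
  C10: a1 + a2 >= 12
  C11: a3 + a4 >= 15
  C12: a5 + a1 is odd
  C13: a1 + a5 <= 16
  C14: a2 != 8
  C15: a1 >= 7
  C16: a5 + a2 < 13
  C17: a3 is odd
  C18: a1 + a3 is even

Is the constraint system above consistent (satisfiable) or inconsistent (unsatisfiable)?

Try a1 = 9, a2 = 6, a3 = 9, a4 = 7, a5 = 6.
Check constraint 1: a4 + a5 = 13; constraint 5: a2 + a1 = 15. The remaining constraints are straightforward to verify.

Satisfiable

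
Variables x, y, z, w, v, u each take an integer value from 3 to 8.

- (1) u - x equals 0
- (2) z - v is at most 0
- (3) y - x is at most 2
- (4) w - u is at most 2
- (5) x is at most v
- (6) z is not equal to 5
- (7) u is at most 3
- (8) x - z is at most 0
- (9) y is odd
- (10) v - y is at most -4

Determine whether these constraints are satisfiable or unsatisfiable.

Constraints 2, 3, 8, and 10 give x − y ≥ -2, y − v ≥ 4, v − z ≥ 0, z − x ≥ 0.
Adding all 4 inequalities: the left sides telescope to 0, and the right sides sum to (-2) + 4 + 0 + 0 = 2. So 0 ≥ 2, which is false.

Unsatisfiable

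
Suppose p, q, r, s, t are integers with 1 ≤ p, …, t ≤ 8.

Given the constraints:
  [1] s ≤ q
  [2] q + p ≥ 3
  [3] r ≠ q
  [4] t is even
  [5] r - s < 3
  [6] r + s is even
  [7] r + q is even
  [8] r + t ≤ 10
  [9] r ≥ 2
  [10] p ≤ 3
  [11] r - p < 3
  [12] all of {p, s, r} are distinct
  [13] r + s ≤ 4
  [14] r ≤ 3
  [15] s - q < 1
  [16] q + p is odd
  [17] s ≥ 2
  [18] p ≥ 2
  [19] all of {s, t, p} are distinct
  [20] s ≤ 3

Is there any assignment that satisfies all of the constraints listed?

Unsatisfiable

Constraints 9, 10, 14, 17, 18, and 20 confine each of p, s, r to the 2 values {2, 3}.
Constraint 12 requires all 3 of them to be distinct, but only 2 values are available — impossible by the pigeonhole principle.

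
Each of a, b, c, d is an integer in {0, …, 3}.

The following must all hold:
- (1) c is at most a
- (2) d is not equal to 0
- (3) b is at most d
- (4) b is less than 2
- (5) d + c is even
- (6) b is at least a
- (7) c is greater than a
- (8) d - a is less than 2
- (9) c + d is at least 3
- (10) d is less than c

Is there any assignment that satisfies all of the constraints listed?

Unsatisfiable

Constraints 1, 3, 6, and 10 give b ≤ d, d < c, c ≤ a, a ≤ b. Chaining: b ≤ d < c ≤ a ≤ b, which forces b < b — impossible.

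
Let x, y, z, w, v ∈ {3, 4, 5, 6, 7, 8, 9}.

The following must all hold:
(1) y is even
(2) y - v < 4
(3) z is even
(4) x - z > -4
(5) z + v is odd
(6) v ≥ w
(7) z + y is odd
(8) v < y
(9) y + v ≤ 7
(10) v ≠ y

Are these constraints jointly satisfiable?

Unsatisfiable

Constraint 3 makes z even and constraint 1 makes y even, so z + y must be even. Constraint 7 says z + y is odd — contradiction.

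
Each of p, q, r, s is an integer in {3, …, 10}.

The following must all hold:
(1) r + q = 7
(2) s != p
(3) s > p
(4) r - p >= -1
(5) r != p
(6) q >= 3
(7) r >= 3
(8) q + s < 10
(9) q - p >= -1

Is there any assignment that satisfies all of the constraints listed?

The assignment p = 3, q = 3, r = 4, s = 4 works:
  constraint 1 holds since r + q = 7.
  constraint 4 holds since r - p = 1.
  constraint 8 holds since q + s = 7.
The rest check out directly.

Satisfiable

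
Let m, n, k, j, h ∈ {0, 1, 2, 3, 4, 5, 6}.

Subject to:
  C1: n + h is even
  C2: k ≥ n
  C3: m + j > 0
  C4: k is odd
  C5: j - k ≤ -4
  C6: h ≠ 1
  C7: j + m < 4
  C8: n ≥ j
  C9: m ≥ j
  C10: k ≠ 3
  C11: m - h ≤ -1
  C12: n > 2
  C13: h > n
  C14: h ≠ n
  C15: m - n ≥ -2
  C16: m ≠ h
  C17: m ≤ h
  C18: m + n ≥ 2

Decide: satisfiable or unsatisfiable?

Take m = 1, n = 3, k = 5, j = 1, h = 5. Then constraint 3: m + j = 2; constraint 5: j - k = -4, and every other listed constraint is also met.

Satisfiable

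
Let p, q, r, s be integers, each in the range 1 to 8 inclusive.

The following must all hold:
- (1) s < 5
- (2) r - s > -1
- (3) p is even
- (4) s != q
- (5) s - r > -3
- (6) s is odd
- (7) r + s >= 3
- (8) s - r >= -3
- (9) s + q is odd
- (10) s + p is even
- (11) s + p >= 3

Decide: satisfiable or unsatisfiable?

Constraint 6 makes s odd and constraint 3 makes p even, so s + p must be odd. Constraint 10 says s + p is even — contradiction.

Unsatisfiable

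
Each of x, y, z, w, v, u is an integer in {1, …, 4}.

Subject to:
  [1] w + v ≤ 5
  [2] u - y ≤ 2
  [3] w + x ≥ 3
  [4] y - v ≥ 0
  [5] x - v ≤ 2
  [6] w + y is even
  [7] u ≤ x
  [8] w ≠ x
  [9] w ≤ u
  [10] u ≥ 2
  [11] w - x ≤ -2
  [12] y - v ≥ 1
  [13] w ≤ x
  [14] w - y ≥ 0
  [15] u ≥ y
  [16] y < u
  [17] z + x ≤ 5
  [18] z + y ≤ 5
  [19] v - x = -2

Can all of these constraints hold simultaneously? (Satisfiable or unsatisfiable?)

Constraints 5, 11, 12, and 14 give v − x ≥ -2, x − w ≥ 2, w − y ≥ 0, y − v ≥ 1.
Adding all 4 inequalities: the left sides telescope to 0, and the right sides sum to (-2) + 2 + 0 + 1 = 1. So 0 ≥ 1, which is false.

Unsatisfiable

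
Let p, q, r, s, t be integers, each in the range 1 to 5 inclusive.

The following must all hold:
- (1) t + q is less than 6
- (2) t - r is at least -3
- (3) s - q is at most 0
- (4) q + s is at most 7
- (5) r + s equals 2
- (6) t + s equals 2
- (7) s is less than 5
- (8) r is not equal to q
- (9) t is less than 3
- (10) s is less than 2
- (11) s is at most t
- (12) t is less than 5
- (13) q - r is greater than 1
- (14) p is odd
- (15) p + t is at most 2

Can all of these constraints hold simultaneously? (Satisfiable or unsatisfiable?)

Satisfiable

Take p = 1, q = 3, r = 1, s = 1, t = 1. Then constraint 1: t + q = 4; constraint 2: t - r = 0, and every other listed constraint is also met.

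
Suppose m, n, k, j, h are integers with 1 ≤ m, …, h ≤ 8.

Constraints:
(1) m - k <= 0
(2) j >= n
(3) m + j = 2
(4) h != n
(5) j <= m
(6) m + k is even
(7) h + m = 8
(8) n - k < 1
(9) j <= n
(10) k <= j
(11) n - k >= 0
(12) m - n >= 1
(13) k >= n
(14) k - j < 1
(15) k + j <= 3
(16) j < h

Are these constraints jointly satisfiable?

Unsatisfiable

Constraints 1, 11, and 12 give m − n ≥ 1, n − k ≥ 0, k − m ≥ 0.
Adding all 3 inequalities: the left sides telescope to 0, and the right sides sum to 1 + 0 + 0 = 1. So 0 ≥ 1, which is false.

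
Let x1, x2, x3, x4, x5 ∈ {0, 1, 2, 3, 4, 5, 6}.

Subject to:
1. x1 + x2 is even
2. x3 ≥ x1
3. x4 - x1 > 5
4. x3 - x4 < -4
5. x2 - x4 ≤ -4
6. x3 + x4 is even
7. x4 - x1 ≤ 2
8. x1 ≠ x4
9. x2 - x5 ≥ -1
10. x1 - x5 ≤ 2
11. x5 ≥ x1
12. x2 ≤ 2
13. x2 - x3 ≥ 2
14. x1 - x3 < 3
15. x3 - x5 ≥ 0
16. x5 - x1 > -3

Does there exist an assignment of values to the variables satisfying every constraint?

Constraints 5, 7, 10, 13, and 15 give x1 − x4 ≥ -2, x4 − x2 ≥ 4, x2 − x3 ≥ 2, x3 − x5 ≥ 0, x5 − x1 ≥ -2.
Adding all 5 inequalities: the left sides telescope to 0, and the right sides sum to (-2) + 4 + 2 + 0 + (-2) = 2. So 0 ≥ 2, which is false.

Unsatisfiable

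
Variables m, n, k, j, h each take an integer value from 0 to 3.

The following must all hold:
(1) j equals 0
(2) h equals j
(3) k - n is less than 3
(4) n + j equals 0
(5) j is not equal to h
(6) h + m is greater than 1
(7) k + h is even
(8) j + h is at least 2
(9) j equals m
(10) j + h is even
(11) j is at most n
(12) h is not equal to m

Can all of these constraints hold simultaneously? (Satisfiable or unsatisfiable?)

Unsatisfiable

From constraints 2 and 9, h = j = m, so h = m. But constraint 12 says h ≠ m. Contradiction.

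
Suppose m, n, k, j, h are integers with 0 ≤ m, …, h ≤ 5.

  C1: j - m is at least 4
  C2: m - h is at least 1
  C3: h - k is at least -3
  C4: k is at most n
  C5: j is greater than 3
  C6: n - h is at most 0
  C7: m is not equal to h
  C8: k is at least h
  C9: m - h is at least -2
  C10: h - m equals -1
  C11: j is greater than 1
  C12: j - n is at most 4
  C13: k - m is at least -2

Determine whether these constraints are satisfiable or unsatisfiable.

Constraints 1, 2, 6, and 12 give n − j ≥ -4, j − m ≥ 4, m − h ≥ 1, h − n ≥ 0.
Adding all 4 inequalities: the left sides telescope to 0, and the right sides sum to (-4) + 4 + 1 + 0 = 1. So 0 ≥ 1, which is false.

Unsatisfiable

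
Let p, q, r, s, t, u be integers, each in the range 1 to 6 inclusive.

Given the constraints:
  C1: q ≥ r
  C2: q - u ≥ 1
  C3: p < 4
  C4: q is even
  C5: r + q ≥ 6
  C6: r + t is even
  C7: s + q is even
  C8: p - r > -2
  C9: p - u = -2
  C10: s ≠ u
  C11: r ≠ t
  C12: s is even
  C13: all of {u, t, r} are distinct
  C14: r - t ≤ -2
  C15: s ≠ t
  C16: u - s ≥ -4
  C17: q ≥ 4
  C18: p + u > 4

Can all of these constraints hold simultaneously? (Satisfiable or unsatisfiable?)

The assignment p = 2, q = 6, r = 3, s = 6, t = 5, u = 4 works:
  constraint 2 holds since q - u = 2.
  constraint 5 holds since r + q = 9.
The rest check out directly.

Satisfiable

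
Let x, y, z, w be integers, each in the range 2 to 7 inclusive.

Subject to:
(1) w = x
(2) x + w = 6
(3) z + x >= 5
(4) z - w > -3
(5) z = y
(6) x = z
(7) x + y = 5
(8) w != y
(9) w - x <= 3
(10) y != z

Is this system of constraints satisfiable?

From constraints 1, 5, and 6, w = x = z = y, so w = y. But constraint 8 says w ≠ y. Contradiction.

Unsatisfiable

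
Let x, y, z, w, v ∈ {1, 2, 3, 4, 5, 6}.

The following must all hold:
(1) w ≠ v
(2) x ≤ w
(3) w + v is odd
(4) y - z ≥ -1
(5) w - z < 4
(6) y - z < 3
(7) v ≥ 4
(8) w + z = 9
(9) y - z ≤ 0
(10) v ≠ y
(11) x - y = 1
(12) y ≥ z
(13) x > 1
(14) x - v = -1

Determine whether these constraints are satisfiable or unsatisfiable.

The assignment x = 5, y = 4, z = 4, w = 5, v = 6 works:
  constraint 4 holds since y - z = 0.
  constraint 5 holds since w - z = 1.
  constraint 6 holds since y - z = 0.
The rest check out directly.

Satisfiable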